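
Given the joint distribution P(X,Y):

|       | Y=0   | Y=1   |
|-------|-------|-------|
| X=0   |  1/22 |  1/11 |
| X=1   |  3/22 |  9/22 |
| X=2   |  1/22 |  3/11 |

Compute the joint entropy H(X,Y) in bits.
2.1506 bits

H(X,Y) = -Σ_{x,y} P(x,y) log₂ P(x,y). Per-cell terms -P(x,y)·log₂P(x,y):
  X=0: 0.2027, 0.3145
  X=1: 0.3920, 0.5275
  X=2: 0.2027, 0.5112
Sum of the 6 terms: H(X,Y) = 2.1506 bits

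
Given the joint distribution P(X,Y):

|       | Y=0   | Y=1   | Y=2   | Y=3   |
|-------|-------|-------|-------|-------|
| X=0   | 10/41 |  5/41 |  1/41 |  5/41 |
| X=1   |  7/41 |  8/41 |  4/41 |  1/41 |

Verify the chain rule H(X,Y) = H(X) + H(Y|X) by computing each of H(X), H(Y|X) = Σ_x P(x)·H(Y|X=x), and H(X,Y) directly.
H(X) = 0.9996 bits, H(Y|X) = 1.7216 bits, H(X,Y) = 2.7212 bits

Marginal of X (row sums):
  P(X=0) = 10/41 + 5/41 + 1/41 + 5/41 = 21/41
  P(X=1) = 7/41 + 8/41 + 4/41 + 1/41 = 20/41
H(X) = -[(21/41)·log₂(21/41) + (20/41)·log₂(20/41)]
  = 0.49439 + 0.50518 = 0.9996 bits

H(Y|X) = Σ_x P(x)·H(Y|X=x):
  X=0: P(X=0) = 21/41, P(Y|X=0) = (10/21, 5/21, 1/21, 5/21) → H(Y|X=0) = 1.70477
  X=1: P(X=1) = 20/41, P(Y|X=1) = (7/20, 2/5, 1/5, 1/20) → H(Y|X=1) = 1.73935
H(Y|X) = (21/41)·1.70477 + (20/41)·1.73935 = 1.7216 bits

H(X,Y) = -Σ_{x,y} P(x,y) log₂ P(x,y). Per-cell terms -P(x,y)·log₂P(x,y):
  X=0: 0.49649, 0.37020, 0.13067, 0.37020
  X=1: 0.43540, 0.46001, 0.32757, 0.13067
Sum of the 8 terms: H(X,Y) = 2.7212 bits

Chain rule check:
  H(X) + H(Y|X) = 0.9996 + 1.7216 = 2.7212 bits
  H(X,Y) = 2.7212 bits
✓ Chain rule verified.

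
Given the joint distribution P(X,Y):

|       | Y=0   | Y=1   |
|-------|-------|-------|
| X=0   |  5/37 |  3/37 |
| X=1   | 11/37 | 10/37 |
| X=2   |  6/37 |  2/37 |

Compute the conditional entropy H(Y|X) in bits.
0.9484 bits

H(Y|X) = H(X,Y) - H(X)

H(X,Y) = -Σ_{x,y} P(x,y) log₂ P(x,y). Per-cell terms -P(x,y)·log₂P(x,y):
  X=0: 0.3902, 0.2939
  X=1: 0.5203, 0.5101
  X=2: 0.4256, 0.2275
Sum of the 6 terms: H(X,Y) = 2.3676 bits

Marginal of X (row sums):
  P(X=0) = 5/37 + 3/37 = 8/37
  P(X=1) = 11/37 + 10/37 = 21/37
  P(X=2) = 6/37 + 2/37 = 8/37
H(X) = -[(8/37)·log₂(8/37) + (21/37)·log₂(21/37) + (8/37)·log₂(8/37)]
  = 0.4777 + 0.4638 + 0.4777 = 1.4192 bits

H(Y|X) = H(X,Y) - H(X) = 2.3676 - 1.4192 = 0.9484 bits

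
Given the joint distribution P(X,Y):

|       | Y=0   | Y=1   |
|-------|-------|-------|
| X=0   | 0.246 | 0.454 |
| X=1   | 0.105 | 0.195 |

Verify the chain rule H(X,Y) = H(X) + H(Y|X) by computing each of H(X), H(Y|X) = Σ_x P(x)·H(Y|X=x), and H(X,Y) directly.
H(X) = 0.8813 bits, H(Y|X) = 0.9350 bits, H(X,Y) = 1.8162 bits

Marginal of X (row sums):
  P(X=0) = 0.246 + 0.454 = 0.700
  P(X=1) = 0.105 + 0.195 = 0.300
H(X) = -[0.700·log₂(0.700) + 0.300·log₂(0.300)]
  = 0.36020 + 0.52109 = 0.8813 bits

H(Y|X) = Σ_x P(x)·H(Y|X=x):
  X=0: P(X=0) = 0.700, P(Y|X=0) = (123/350, 227/350) → H(Y|X=0) = 0.93534
  X=1: P(X=1) = 0.300, P(Y|X=1) = (7/20, 13/20) → H(Y|X=1) = 0.93407
H(Y|X) = 0.700·0.93534 + 0.300·0.93407 = 0.9350 bits

H(X,Y) = -Σ_{x,y} P(x,y) log₂ P(x,y). Per-cell terms -P(x,y)·log₂P(x,y):
  X=0: 0.49772, 0.51721
  X=1: 0.34141, 0.45990
Sum of the 4 terms: H(X,Y) = 1.8162 bits

Chain rule check:
  H(X) + H(Y|X) = 0.8813 + 0.9350 = 1.8163 bits
  H(X,Y) = 1.8162 bits
✓ Chain rule verified (Δ = 0.0001 is 4-dp rounding noise: each of the three values was rounded independently).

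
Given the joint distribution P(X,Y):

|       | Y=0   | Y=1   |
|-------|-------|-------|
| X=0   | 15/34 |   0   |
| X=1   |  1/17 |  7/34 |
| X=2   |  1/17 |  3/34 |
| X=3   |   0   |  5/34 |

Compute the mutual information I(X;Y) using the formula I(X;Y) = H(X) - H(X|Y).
0.6449 bits

I(X;Y) = H(X) - H(X|Y)

Marginal of X (row sums):
  P(X=0) = 15/34 + 0 = 15/34
  P(X=1) = 1/17 + 7/34 = 9/34
  P(X=2) = 1/17 + 3/34 = 5/34
  P(X=3) = 0 + 5/34 = 5/34
H(X) = -[(15/34)·log₂(15/34) + (9/34)·log₂(9/34) + (5/34)·log₂(5/34) + (5/34)·log₂(5/34)]
  = 0.5208 + 0.5076 + 0.4067 + 0.4067 = 1.8418 bits

Marginal of Y (column sums):
  P(Y=0) = 15/34 + 1/17 + 1/17 + 0 = 19/34
  P(Y=1) = 0 + 7/34 + 3/34 + 5/34 = 15/34
H(X|Y) = Σ_y P(y)·H(X|Y=y):
  Y=0: P(Y=0) = 19/34, P(X|Y=0) = (15/19, 2/19, 2/19, 0) → H(X|Y=0) = 0.9530
  Y=1: P(Y=1) = 15/34, P(X|Y=1) = (0, 7/15, 1/5, 1/3) → H(X|Y=1) = 1.5058
H(X|Y) = (19/34)·0.9530 + (15/34)·1.5058 = 1.1969 bits

I(X;Y) = H(X) - H(X|Y) = 1.8418 - 1.1969 = 0.6449 bits

Cross-check via I(X;Y) = H(X) + H(Y) - H(X,Y): computing H(Y) from the column sums and H(X,Y) from the 8 cells in the same way gives H(Y) = 0.9900 bits and H(X,Y) = 2.1869 bits, so
I(X;Y) = 1.8418 + 0.9900 - 2.1869 = 0.6449 bits ✓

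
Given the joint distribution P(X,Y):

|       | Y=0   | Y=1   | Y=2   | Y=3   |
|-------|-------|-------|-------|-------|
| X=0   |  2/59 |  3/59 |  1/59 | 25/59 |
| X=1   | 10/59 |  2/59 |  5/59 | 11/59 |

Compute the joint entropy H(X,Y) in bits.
2.3617 bits

H(X,Y) = -Σ_{x,y} P(x,y) log₂ P(x,y). Per-cell terms -P(x,y)·log₂P(x,y):
  X=0: 0.1655, 0.2185, 0.0997, 0.5249
  X=1: 0.4340, 0.1655, 0.3018, 0.4518
Sum of the 8 terms: H(X,Y) = 2.3617 bits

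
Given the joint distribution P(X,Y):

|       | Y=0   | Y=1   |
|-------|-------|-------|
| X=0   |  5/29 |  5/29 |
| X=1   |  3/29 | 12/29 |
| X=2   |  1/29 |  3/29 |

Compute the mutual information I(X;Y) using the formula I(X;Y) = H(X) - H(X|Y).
0.0634 bits

I(X;Y) = H(X) - H(X|Y)

Marginal of X (row sums):
  P(X=0) = 5/29 + 5/29 = 10/29
  P(X=1) = 3/29 + 12/29 = 15/29
  P(X=2) = 1/29 + 3/29 = 4/29
H(X) = -[(10/29)·log₂(10/29) + (15/29)·log₂(15/29) + (4/29)·log₂(4/29)]
  = 0.5297 + 0.4919 + 0.3942 = 1.4158 bits

Marginal of Y (column sums):
  P(Y=0) = 5/29 + 3/29 + 1/29 = 9/29
  P(Y=1) = 5/29 + 12/29 + 3/29 = 20/29
H(X|Y) = Σ_y P(y)·H(X|Y=y):
  Y=0: P(Y=0) = 9/29, P(X|Y=0) = (5/9, 1/3, 1/9) → H(X|Y=0) = 1.3516
  Y=1: P(Y=1) = 20/29, P(X|Y=1) = (1/4, 3/5, 3/20) → H(X|Y=1) = 1.3527
H(X|Y) = (9/29)·1.3516 + (20/29)·1.3527 = 1.3524 bits

I(X;Y) = H(X) - H(X|Y) = 1.4158 - 1.3524 = 0.0634 bits

Cross-check via I(X;Y) = H(X) + H(Y) - H(X,Y): computing H(Y) from the column sums and H(X,Y) from the 6 cells in the same way gives H(Y) = 0.8936 bits and H(X,Y) = 2.2460 bits, so
I(X;Y) = 1.4158 + 0.8936 - 2.2460 = 0.0634 bits ✓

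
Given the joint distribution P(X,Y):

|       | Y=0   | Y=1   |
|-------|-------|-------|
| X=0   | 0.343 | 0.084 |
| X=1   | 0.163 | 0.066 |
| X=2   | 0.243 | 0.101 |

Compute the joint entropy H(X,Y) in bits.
2.3451 bits

H(X,Y) = -Σ_{x,y} P(x,y) log₂ P(x,y). Per-cell terms -P(x,y)·log₂P(x,y):
  X=0: 0.52950, 0.30017
  X=1: 0.42658, 0.25881
  X=2: 0.49596, 0.33406
Sum of the 6 terms: H(X,Y) = 2.3451 bits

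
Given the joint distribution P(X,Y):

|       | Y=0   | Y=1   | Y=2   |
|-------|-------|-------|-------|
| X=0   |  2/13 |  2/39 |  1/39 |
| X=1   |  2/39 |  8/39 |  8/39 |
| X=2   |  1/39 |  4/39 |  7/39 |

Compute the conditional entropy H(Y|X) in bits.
1.3191 bits

H(Y|X) = H(X,Y) - H(X)

H(X,Y) = -Σ_{x,y} P(x,y) log₂ P(x,y). Per-cell terms -P(x,y)·log₂P(x,y):
  X=0: 0.4154523, 0.2197642, 0.1355231
  X=1: 0.2197642, 0.4688005, 0.4688005
  X=2: 0.1355231, 0.3369643, 0.4447777
Sum of the 9 terms: H(X,Y) = 2.845370 bits

Marginal of X (row sums):
  P(X=0) = 2/13 + 2/39 + 1/39 = 3/13
  P(X=1) = 2/39 + 8/39 + 8/39 = 6/13
  P(X=2) = 1/39 + 4/39 + 7/39 = 4/13
H(X) = -[(3/13)·log₂(3/13) + (6/13)·log₂(6/13) + (4/13)·log₂(4/13)]
  = 0.4881871 + 0.5148356 + 0.5232122 = 1.526235 bits

H(Y|X) = H(X,Y) - H(X) = 2.845370 - 1.526235 = 1.3191 bits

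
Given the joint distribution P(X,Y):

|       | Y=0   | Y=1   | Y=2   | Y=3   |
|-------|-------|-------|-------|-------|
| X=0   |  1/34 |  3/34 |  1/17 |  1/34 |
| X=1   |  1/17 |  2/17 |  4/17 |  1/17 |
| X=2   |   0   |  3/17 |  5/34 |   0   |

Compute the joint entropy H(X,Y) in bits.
3.0323 bits

H(X,Y) = -Σ_{x,y} P(x,y) log₂ P(x,y). Per-cell terms -P(x,y)·log₂P(x,y):
  X=0: 0.14963, 0.30904, 0.24044, 0.14963
  X=1: 0.24044, 0.36323, 0.49117, 0.24044
  X=2: 0.00000, 0.44162, 0.40670, 0.00000
  (cells with P = 0 contribute 0)
Sum of the 12 terms: H(X,Y) = 3.0323 bits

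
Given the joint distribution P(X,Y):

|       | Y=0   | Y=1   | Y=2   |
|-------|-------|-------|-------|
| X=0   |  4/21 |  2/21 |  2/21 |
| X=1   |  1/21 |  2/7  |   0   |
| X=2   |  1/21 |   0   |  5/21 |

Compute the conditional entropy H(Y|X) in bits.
0.9544 bits

H(Y|X) = H(X,Y) - H(X)

H(X,Y) = -Σ_{x,y} P(x,y) log₂ P(x,y). Per-cell terms -P(x,y)·log₂P(x,y):
  X=0: 0.45568, 0.32308, 0.32308
  X=1: 0.20916, 0.51639, 0.00000
  X=2: 0.20916, 0.00000, 0.49295
  (cells with P = 0 contribute 0)
Sum of the 9 terms: H(X,Y) = 2.5295 bits

Marginal of X (row sums):
  P(X=0) = 4/21 + 2/21 + 2/21 = 8/21
  P(X=1) = 1/21 + 2/7 + 0 = 1/3
  P(X=2) = 1/21 + 0 + 5/21 = 2/7
H(X) = -[(8/21)·log₂(8/21) + (1/3)·log₂(1/3) + (2/7)·log₂(2/7)]
  = 0.53041 + 0.52832 + 0.51639 = 1.5751 bits

H(Y|X) = H(X,Y) - H(X) = 2.5295 - 1.5751 = 0.9544 bits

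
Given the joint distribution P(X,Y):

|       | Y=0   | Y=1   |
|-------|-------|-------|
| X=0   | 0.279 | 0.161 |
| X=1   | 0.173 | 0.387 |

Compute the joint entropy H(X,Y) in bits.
1.9060 bits

H(X,Y) = -Σ_{x,y} P(x,y) log₂ P(x,y). Per-cell terms -P(x,y)·log₂P(x,y):
  X=0: 0.513824, 0.424214
  X=1: 0.437890, 0.530033
Sum of the 4 terms: H(X,Y) = 1.9060 bits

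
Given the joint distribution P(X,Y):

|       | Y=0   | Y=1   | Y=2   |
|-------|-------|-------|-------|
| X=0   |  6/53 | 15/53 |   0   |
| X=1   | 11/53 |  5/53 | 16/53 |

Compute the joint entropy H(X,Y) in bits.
2.1850 bits

H(X,Y) = -Σ_{x,y} P(x,y) log₂ P(x,y). Per-cell terms -P(x,y)·log₂P(x,y):
  X=0: 0.35581, 0.51539, 0.00000
  X=1: 0.47082, 0.32132, 0.52164
  (cells with P = 0 contribute 0)
Sum of the 6 terms: H(X,Y) = 2.1850 bits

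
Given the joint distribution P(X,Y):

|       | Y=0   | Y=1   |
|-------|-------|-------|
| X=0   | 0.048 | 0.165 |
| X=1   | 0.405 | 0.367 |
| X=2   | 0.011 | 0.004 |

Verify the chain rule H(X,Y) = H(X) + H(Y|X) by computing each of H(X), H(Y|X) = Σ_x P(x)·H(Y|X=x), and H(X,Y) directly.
H(X) = 0.8543 bits, H(Y|X) = 0.9472 bits, H(X,Y) = 1.8015 bits

Marginal of X (row sums):
  P(X=0) = 0.048 + 0.165 = 0.213
  P(X=1) = 0.405 + 0.367 = 0.772
  P(X=2) = 0.011 + 0.004 = 0.015
H(X) = -[0.213·log₂(0.213) + 0.772·log₂(0.772) + 0.015·log₂(0.015)]
  = 0.4752 + 0.2882 + 0.0909 = 0.8543 bits

H(Y|X) = Σ_x P(x)·H(Y|X=x):
  X=0: P(X=0) = 0.213, P(Y|X=0) = (16/71, 55/71) → H(Y|X=0) = 0.7698
  X=1: P(X=1) = 0.772, P(Y|X=1) = (405/772, 367/772) → H(Y|X=1) = 0.9983
  X=2: P(X=2) = 0.015, P(Y|X=2) = (11/15, 4/15) → H(Y|X=2) = 0.8366
H(Y|X) = 0.213·0.7698 + 0.772·0.9983 + 0.015·0.8366 = 0.9472 bits

H(X,Y) = -Σ_{x,y} P(x,y) log₂ P(x,y). Per-cell terms -P(x,y)·log₂P(x,y):
  X=0: 0.2103, 0.4289
  X=1: 0.5281, 0.5307
  X=2: 0.0716, 0.0319
Sum of the 6 terms: H(X,Y) = 1.8015 bits

Chain rule check:
  H(X) + H(Y|X) = 0.8543 + 0.9472 = 1.8015 bits
  H(X,Y) = 1.8015 bits
✓ Chain rule verified.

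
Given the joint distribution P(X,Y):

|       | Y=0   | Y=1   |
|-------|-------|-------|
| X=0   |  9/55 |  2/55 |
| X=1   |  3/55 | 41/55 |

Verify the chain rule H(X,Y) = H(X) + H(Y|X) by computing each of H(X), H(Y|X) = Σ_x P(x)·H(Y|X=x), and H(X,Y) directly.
H(X) = 0.7219 bits, H(Y|X) = 0.4241 bits, H(X,Y) = 1.1460 bits

Marginal of X (row sums):
  P(X=0) = 9/55 + 2/55 = 1/5
  P(X=1) = 3/55 + 41/55 = 4/5
H(X) = -[(1/5)·log₂(1/5) + (4/5)·log₂(4/5)]
  = 0.4644 + 0.2575 = 0.7219 bits

H(Y|X) = Σ_x P(x)·H(Y|X=x):
  X=0: P(X=0) = 1/5, P(Y|X=0) = (9/11, 2/11) → H(Y|X=0) = 0.6840
  X=1: P(X=1) = 4/5, P(Y|X=1) = (3/44, 41/44) → H(Y|X=1) = 0.3591
H(Y|X) = (1/5)·0.6840 + (4/5)·0.3591 = 0.4241 bits

H(X,Y) = -Σ_{x,y} P(x,y) log₂ P(x,y). Per-cell terms -P(x,y)·log₂P(x,y):
  X=0: 0.4273, 0.1739
  X=1: 0.2289, 0.3159
Sum of the 4 terms: H(X,Y) = 1.1460 bits

Chain rule check:
  H(X) + H(Y|X) = 0.7219 + 0.4241 = 1.1460 bits
  H(X,Y) = 1.1460 bits
✓ Chain rule verified.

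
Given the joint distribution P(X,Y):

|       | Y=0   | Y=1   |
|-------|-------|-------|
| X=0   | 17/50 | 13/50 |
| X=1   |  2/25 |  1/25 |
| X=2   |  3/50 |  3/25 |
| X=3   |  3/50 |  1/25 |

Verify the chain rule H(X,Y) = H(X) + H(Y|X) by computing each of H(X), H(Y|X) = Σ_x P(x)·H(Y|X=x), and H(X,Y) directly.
H(X) = 1.5867 bits, H(Y|X) = 0.9649 bits, H(X,Y) = 2.5516 bits

Marginal of X (row sums):
  P(X=0) = 17/50 + 13/50 = 3/5
  P(X=1) = 2/25 + 1/25 = 3/25
  P(X=2) = 3/50 + 3/25 = 9/50
  P(X=3) = 3/50 + 1/25 = 1/10
H(X) = -[(3/5)·log₂(3/5) + (3/25)·log₂(3/25) + (9/50)·log₂(9/50) + (1/10)·log₂(1/10)]
  = 0.442179 + 0.367067 + 0.445308 + 0.332193 = 1.5867 bits

H(Y|X) = Σ_x P(x)·H(Y|X=x):
  X=0: P(X=0) = 3/5, P(Y|X=0) = (17/30, 13/30) → H(Y|X=0) = 0.987138
  X=1: P(X=1) = 3/25, P(Y|X=1) = (2/3, 1/3) → H(Y|X=1) = 0.918296
  X=2: P(X=2) = 9/50, P(Y|X=2) = (1/3, 2/3) → H(Y|X=2) = 0.918296
  X=3: P(X=3) = 1/10, P(Y|X=3) = (3/5, 2/5) → H(Y|X=3) = 0.970951
H(Y|X) = (3/5)·0.987138 + (3/25)·0.918296 + (9/50)·0.918296 + (1/10)·0.970951 = 0.9649 bits

H(X,Y) = -Σ_{x,y} P(x,y) log₂ P(x,y). Per-cell terms -P(x,y)·log₂P(x,y):
  X=0: 0.529174, 0.505288
  X=1: 0.291508, 0.185754
  X=2: 0.243534, 0.367067
  X=3: 0.243534, 0.185754
Sum of the 8 terms: H(X,Y) = 2.5516 bits

Chain rule check:
  H(X) + H(Y|X) = 1.5867 + 0.9649 = 2.5516 bits
  H(X,Y) = 2.5516 bits
✓ Chain rule verified.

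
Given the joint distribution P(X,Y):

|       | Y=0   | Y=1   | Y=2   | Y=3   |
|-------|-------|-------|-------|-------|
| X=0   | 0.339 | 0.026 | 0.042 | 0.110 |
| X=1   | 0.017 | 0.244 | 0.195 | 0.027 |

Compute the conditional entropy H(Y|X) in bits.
1.4062 bits

H(Y|X) = H(X,Y) - H(X)

H(X,Y) = -Σ_{x,y} P(x,y) log₂ P(x,y). Per-cell terms -P(x,y)·log₂P(x,y):
  X=0: 0.52906, 0.13690, 0.19209, 0.35029
  X=1: 0.09993, 0.49655, 0.45990, 0.14069
Sum of the 8 terms: H(X,Y) = 2.4054 bits

Marginal of X (row sums):
  P(X=0) = 0.339 + 0.026 + 0.042 + 0.110 = 0.517
  P(X=1) = 0.017 + 0.244 + 0.195 + 0.027 = 0.483
H(X) = -[0.517·log₂(0.517) + 0.483·log₂(0.483)]
  = 0.49206 + 0.50710 = 0.9992 bits

H(Y|X) = H(X,Y) - H(X) = 2.4054 - 0.9992 = 1.4062 bits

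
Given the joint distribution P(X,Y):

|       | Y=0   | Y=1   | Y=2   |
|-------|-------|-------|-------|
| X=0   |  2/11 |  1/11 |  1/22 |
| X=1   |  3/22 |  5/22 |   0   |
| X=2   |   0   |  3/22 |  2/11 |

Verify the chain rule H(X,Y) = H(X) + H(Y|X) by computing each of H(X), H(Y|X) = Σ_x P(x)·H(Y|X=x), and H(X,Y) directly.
H(X) = 1.5820 bits, H(Y|X) = 1.0993 bits, H(X,Y) = 2.6813 bits

Marginal of X (row sums):
  P(X=0) = 2/11 + 1/11 + 1/22 = 7/22
  P(X=1) = 3/22 + 5/22 + 0 = 4/11
  P(X=2) = 0 + 3/22 + 2/11 = 7/22
H(X) = -[(7/22)·log₂(7/22) + (4/11)·log₂(4/11) + (7/22)·log₂(7/22)]
  = 0.52566 + 0.53070 + 0.52566 = 1.5820 bits

H(Y|X) = Σ_x P(x)·H(Y|X=x):
  X=0: P(X=0) = 7/22, P(Y|X=0) = (4/7, 2/7, 1/7) → H(Y|X=0) = 1.37878
  X=1: P(X=1) = 4/11, P(Y|X=1) = (3/8, 5/8, 0) → H(Y|X=1) = 0.95443
  X=2: P(X=2) = 7/22, P(Y|X=2) = (0, 3/7, 4/7) → H(Y|X=2) = 0.98523
H(Y|X) = (7/22)·1.37878 + (4/11)·0.95443 + (7/22)·0.98523 = 1.0993 bits

H(X,Y) = -Σ_{x,y} P(x,y) log₂ P(x,y). Per-cell terms -P(x,y)·log₂P(x,y):
  X=0: 0.44717, 0.31449, 0.20270
  X=1: 0.39197, 0.48580, 0.00000
  X=2: 0.00000, 0.39197, 0.44717
  (cells with P = 0 contribute 0)
Sum of the 9 terms: H(X,Y) = 2.6813 bits

Chain rule check:
  H(X) + H(Y|X) = 1.5820 + 1.0993 = 2.6813 bits
  H(X,Y) = 2.6813 bits
✓ Chain rule verified.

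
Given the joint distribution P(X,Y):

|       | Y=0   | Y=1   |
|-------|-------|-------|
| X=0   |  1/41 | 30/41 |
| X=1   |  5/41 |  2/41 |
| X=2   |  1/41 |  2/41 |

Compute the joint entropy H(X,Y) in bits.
1.3864 bits

H(X,Y) = -Σ_{x,y} P(x,y) log₂ P(x,y). Per-cell terms -P(x,y)·log₂P(x,y):
  X=0: 0.13067, 0.32975
  X=1: 0.37020, 0.21256
  X=2: 0.13067, 0.21256
Sum of the 6 terms: H(X,Y) = 1.3864 bits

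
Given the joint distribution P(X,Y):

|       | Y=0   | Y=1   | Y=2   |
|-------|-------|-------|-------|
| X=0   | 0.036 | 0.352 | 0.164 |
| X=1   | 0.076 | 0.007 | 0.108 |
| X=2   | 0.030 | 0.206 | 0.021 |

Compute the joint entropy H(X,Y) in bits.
2.5484 bits

H(X,Y) = -Σ_{x,y} P(x,y) log₂ P(x,y). Per-cell terms -P(x,y)·log₂P(x,y):
  X=0: 0.17265, 0.53024, 0.42775
  X=1: 0.28256, 0.05011, 0.34678
  X=2: 0.15177, 0.46953, 0.11704
Sum of the 9 terms: H(X,Y) = 2.5484 bits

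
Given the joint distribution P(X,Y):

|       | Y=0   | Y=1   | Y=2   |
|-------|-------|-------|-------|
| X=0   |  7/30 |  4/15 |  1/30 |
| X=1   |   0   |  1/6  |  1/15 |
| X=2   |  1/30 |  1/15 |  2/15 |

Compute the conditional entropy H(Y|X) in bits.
1.2014 bits

H(Y|X) = H(X,Y) - H(X)

H(X,Y) = -Σ_{x,y} P(x,y) log₂ P(x,y). Per-cell terms -P(x,y)·log₂P(x,y):
  X=0: 0.489892, 0.508504, 0.163563
  X=1: 0.000000, 0.430827, 0.260459
  X=2: 0.163563, 0.260459, 0.387585
  (cells with P = 0 contribute 0)
Sum of the 9 terms: H(X,Y) = 2.66485 bits

Marginal of X (row sums):
  P(X=0) = 7/30 + 4/15 + 1/30 = 8/15
  P(X=1) = 0 + 1/6 + 1/15 = 7/30
  P(X=2) = 1/30 + 1/15 + 2/15 = 7/30
H(X) = -[(8/15)·log₂(8/15) + (7/30)·log₂(7/30) + (7/30)·log₂(7/30)]
  = 0.483675 + 0.489892 + 0.489892 = 1.46346 bits

H(Y|X) = H(X,Y) - H(X) = 2.66485 - 1.46346 = 1.2014 bits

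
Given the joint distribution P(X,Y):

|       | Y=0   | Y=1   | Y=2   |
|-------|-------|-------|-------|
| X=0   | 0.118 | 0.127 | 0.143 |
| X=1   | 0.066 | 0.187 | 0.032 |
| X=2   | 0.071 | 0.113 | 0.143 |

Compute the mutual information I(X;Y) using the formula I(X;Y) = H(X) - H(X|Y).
0.0851 bits

I(X;Y) = H(X) - H(X|Y)

Marginal of X (row sums):
  P(X=0) = 0.118 + 0.127 + 0.143 = 0.388
  P(X=1) = 0.066 + 0.187 + 0.032 = 0.285
  P(X=2) = 0.071 + 0.113 + 0.143 = 0.327
H(X) = -[0.388·log₂(0.388) + 0.285·log₂(0.285) + 0.327·log₂(0.327)]
  = 0.5299581 + 0.5161254 + 0.5273324 = 1.573416 bits

Marginal of Y (column sums):
  P(Y=0) = 0.118 + 0.066 + 0.071 = 0.255
  P(Y=1) = 0.127 + 0.187 + 0.113 = 0.427
  P(Y=2) = 0.143 + 0.032 + 0.143 = 0.318
H(X|Y) = Σ_y P(y)·H(X|Y=y):
  Y=0: P(Y=0) = 0.255, P(X|Y=0) = (118/255, 22/85, 71/255) → H(X|Y=0) = 1.5327302
  Y=1: P(Y=1) = 0.427, P(X|Y=1) = (127/427, 187/427, 113/427) → H(X|Y=1) = 1.5495385
  Y=2: P(Y=2) = 0.318, P(X|Y=2) = (143/318, 16/159, 143/318) → H(X|Y=2) = 1.3703572
H(X|Y) = 0.255·1.5327302 + 0.427·1.5495385 + 0.318·1.3703572 = 1.488273 bits

I(X;Y) = H(X) - H(X|Y) = 1.573416 - 1.488273 = 0.0851 bits

Cross-check via I(X;Y) = H(X) + H(Y) - H(X,Y): computing H(Y) from the column sums and H(X,Y) from the 9 cells in the same way gives H(Y) = 1.552562 bits and H(X,Y) = 3.040835 bits, so
I(X;Y) = 1.573416 + 1.552562 - 3.040835 = 0.0851 bits ✓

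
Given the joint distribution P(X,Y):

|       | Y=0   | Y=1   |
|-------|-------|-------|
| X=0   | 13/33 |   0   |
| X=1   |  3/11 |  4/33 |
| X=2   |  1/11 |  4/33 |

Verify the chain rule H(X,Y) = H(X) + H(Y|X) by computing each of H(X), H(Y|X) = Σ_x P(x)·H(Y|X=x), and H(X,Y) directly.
H(X) = 1.5334 bits, H(Y|X) = 0.5598 bits, H(X,Y) = 2.0932 bits

Marginal of X (row sums):
  P(X=0) = 13/33 + 0 = 13/33
  P(X=1) = 3/11 + 4/33 = 13/33
  P(X=2) = 1/11 + 4/33 = 7/33
H(X) = -[(13/33)·log₂(13/33) + (13/33)·log₂(13/33) + (7/33)·log₂(7/33)]
  = 0.52944 + 0.52944 + 0.47452 = 1.5334 bits

H(Y|X) = Σ_x P(x)·H(Y|X=x):
  X=0: P(X=0) = 13/33, P(Y|X=0) = (1, 0) → H(Y|X=0) = 0.00000
  X=1: P(X=1) = 13/33, P(Y|X=1) = (9/13, 4/13) → H(Y|X=1) = 0.89049
  X=2: P(X=2) = 7/33, P(Y|X=2) = (3/7, 4/7) → H(Y|X=2) = 0.98523
H(Y|X) = (13/33)·0.00000 + (13/33)·0.89049 + (7/33)·0.98523 = 0.5598 bits

H(X,Y) = -Σ_{x,y} P(x,y) log₂ P(x,y). Per-cell terms -P(x,y)·log₂P(x,y):
  X=0: 0.52944, 0.00000
  X=1: 0.51122, 0.36902
  X=2: 0.31449, 0.36902
  (cells with P = 0 contribute 0)
Sum of the 6 terms: H(X,Y) = 2.0932 bits

Chain rule check:
  H(X) + H(Y|X) = 1.5334 + 0.5598 = 2.0932 bits
  H(X,Y) = 2.0932 bits
✓ Chain rule verified.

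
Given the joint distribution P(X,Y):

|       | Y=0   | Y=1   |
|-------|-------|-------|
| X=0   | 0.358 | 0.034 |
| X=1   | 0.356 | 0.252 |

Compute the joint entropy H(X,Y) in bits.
1.7280 bits

H(X,Y) = -Σ_{x,y} P(x,y) log₂ P(x,y). Per-cell terms -P(x,y)·log₂P(x,y):
  X=0: 0.5305, 0.1659
  X=1: 0.5305, 0.5011
Sum of the 4 terms: H(X,Y) = 1.7280 bits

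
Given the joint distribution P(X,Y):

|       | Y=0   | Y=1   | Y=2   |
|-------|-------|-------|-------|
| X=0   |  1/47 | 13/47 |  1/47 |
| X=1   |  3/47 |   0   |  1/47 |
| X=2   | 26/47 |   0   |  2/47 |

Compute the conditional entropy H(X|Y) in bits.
0.5583 bits

H(X|Y) = H(X,Y) - H(Y)

H(X,Y) = -Σ_{x,y} P(x,y) log₂ P(x,y). Per-cell terms -P(x,y)·log₂P(x,y):
  X=0: 0.11818, 0.51285, 0.11818
  X=1: 0.25338, 0.00000, 0.11818
  X=2: 0.47251, 0.00000, 0.19381
  (cells with P = 0 contribute 0)
Sum of the 9 terms: H(X,Y) = 1.7871 bits

Marginal of Y (column sums):
  P(Y=0) = 1/47 + 3/47 + 26/47 = 30/47
  P(Y=1) = 13/47 + 0 + 0 = 13/47
  P(Y=2) = 1/47 + 1/47 + 2/47 = 4/47
H(Y) = -[(30/47)·log₂(30/47) + (13/47)·log₂(13/47) + (4/47)·log₂(4/47)]
  = 0.41342 + 0.51285 + 0.30252 = 1.2288 bits

H(X|Y) = H(X,Y) - H(Y) = 1.7871 - 1.2288 = 0.5583 bits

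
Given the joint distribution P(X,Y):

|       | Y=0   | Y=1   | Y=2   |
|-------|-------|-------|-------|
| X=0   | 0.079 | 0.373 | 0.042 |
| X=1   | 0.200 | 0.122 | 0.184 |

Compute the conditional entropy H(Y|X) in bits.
1.2962 bits

H(Y|X) = H(X,Y) - H(X)

H(X,Y) = -Σ_{x,y} P(x,y) log₂ P(x,y). Per-cell terms -P(x,y)·log₂P(x,y):
  X=0: 0.28930, 0.53069, 0.19209
  X=1: 0.46439, 0.37028, 0.44937
Sum of the 6 terms: H(X,Y) = 2.2961 bits

Marginal of X (row sums):
  P(X=0) = 0.079 + 0.373 + 0.042 = 0.494
  P(X=1) = 0.200 + 0.122 + 0.184 = 0.506
H(X) = -[0.494·log₂(0.494) + 0.506·log₂(0.506)]
  = 0.50260 + 0.49729 = 0.9999 bits

H(Y|X) = H(X,Y) - H(X) = 2.2961 - 0.9999 = 1.2962 bits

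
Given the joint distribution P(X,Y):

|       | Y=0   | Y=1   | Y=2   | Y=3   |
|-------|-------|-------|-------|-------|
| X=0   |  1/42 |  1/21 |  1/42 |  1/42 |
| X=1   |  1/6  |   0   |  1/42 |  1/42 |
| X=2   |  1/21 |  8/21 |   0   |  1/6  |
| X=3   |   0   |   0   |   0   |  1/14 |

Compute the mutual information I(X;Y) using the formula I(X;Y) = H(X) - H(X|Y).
0.5773 bits

I(X;Y) = H(X) - H(X|Y)

Marginal of X (row sums):
  P(X=0) = 1/42 + 1/21 + 1/42 + 1/42 = 5/42
  P(X=1) = 1/6 + 0 + 1/42 + 1/42 = 3/14
  P(X=2) = 1/21 + 8/21 + 0 + 1/6 = 25/42
  P(X=3) = 0 + 0 + 0 + 1/14 = 1/14
H(X) = -[(5/42)·log₂(5/42) + (3/14)·log₂(3/14) + (25/42)·log₂(25/42) + (1/14)·log₂(1/14)]
  = 0.3655 + 0.4762 + 0.4455 + 0.2720 = 1.5592 bits

Marginal of Y (column sums):
  P(Y=0) = 1/42 + 1/6 + 1/21 + 0 = 5/21
  P(Y=1) = 1/21 + 0 + 8/21 + 0 = 3/7
  P(Y=2) = 1/42 + 1/42 + 0 + 0 = 1/21
  P(Y=3) = 1/42 + 1/42 + 1/6 + 1/14 = 2/7
H(X|Y) = Σ_y P(y)·H(X|Y=y):
  Y=0: P(Y=0) = 5/21, P(X|Y=0) = (1/10, 7/10, 1/5, 0) → H(X|Y=0) = 1.1568
  Y=1: P(Y=1) = 3/7, P(X|Y=1) = (1/9, 0, 8/9, 0) → H(X|Y=1) = 0.5033
  Y=2: P(Y=2) = 1/21, P(X|Y=2) = (1/2, 1/2, 0, 0) → H(X|Y=2) = 1.0000
  Y=3: P(Y=3) = 2/7, P(X|Y=3) = (1/12, 1/12, 7/12, 1/4) → H(X|Y=3) = 1.5511
H(X|Y) = (5/21)·1.1568 + (3/7)·0.5033 + (1/21)·1.0000 + (2/7)·1.5511 = 0.9819 bits

I(X;Y) = H(X) - H(X|Y) = 1.5592 - 0.9819 = 0.5773 bits

Cross-check via I(X;Y) = H(X) + H(Y) - H(X,Y): computing H(Y) from the column sums and H(X,Y) from the 16 cells in the same way gives H(Y) = 1.7424 bits and H(X,Y) = 2.7243 bits, so
I(X;Y) = 1.5592 + 1.7424 - 2.7243 = 0.5773 bits ✓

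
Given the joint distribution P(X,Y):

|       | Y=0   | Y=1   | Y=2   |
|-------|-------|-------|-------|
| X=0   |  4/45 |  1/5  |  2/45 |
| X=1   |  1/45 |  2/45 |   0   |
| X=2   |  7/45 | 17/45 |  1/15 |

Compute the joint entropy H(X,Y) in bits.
2.5047 bits

H(X,Y) = -Σ_{x,y} P(x,y) log₂ P(x,y). Per-cell terms -P(x,y)·log₂P(x,y):
  X=0: 0.31039, 0.46439, 0.19964
  X=1: 0.12204, 0.19964, 0.00000
  X=2: 0.41759, 0.53055, 0.26046
  (cells with P = 0 contribute 0)
Sum of the 9 terms: H(X,Y) = 2.5047 bits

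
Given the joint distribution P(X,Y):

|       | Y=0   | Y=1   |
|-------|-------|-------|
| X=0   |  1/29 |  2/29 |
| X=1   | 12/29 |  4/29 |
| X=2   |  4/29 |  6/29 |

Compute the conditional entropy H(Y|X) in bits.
0.8774 bits

H(Y|X) = H(X,Y) - H(X)

H(X,Y) = -Σ_{x,y} P(x,y) log₂ P(x,y). Per-cell terms -P(x,y)·log₂P(x,y):
  X=0: 0.16752, 0.26607
  X=1: 0.52677, 0.39420
  X=2: 0.39420, 0.47028
Sum of the 6 terms: H(X,Y) = 2.2190 bits

Marginal of X (row sums):
  P(X=0) = 1/29 + 2/29 = 3/29
  P(X=1) = 12/29 + 4/29 = 16/29
  P(X=2) = 4/29 + 6/29 = 10/29
H(X) = -[(3/29)·log₂(3/29) + (16/29)·log₂(16/29) + (10/29)·log₂(10/29)]
  = 0.33859 + 0.47337 + 0.52967 = 1.3416 bits

H(Y|X) = H(X,Y) - H(X) = 2.2190 - 1.3416 = 0.8774 bits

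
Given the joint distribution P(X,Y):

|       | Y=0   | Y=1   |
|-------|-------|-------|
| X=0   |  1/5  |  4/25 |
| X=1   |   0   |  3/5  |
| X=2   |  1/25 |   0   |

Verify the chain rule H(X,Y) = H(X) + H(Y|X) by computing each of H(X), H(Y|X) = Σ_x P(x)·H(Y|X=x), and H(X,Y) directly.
H(X) = 1.1585 bits, H(Y|X) = 0.3568 bits, H(X,Y) = 1.5153 bits

Marginal of X (row sums):
  P(X=0) = 1/5 + 4/25 = 9/25
  P(X=1) = 0 + 3/5 = 3/5
  P(X=2) = 1/25 + 0 = 1/25
H(X) = -[(9/25)·log₂(9/25) + (3/5)·log₂(3/5) + (1/25)·log₂(1/25)]
  = 0.530615 + 0.442179 + 0.185754 = 1.1585 bits

H(Y|X) = Σ_x P(x)·H(Y|X=x):
  X=0: P(X=0) = 9/25, P(Y|X=0) = (5/9, 4/9) → H(Y|X=0) = 0.991076
  X=1: P(X=1) = 3/5, P(Y|X=1) = (0, 1) → H(Y|X=1) = 0.000000
  X=2: P(X=2) = 1/25, P(Y|X=2) = (1, 0) → H(Y|X=2) = 0.000000
H(Y|X) = (9/25)·0.991076 + (3/5)·0.000000 + (1/25)·0.000000 = 0.3568 bits

H(X,Y) = -Σ_{x,y} P(x,y) log₂ P(x,y). Per-cell terms -P(x,y)·log₂P(x,y):
  X=0: 0.464386, 0.423017
  X=1: 0.000000, 0.442179
  X=2: 0.185754, 0.000000
  (cells with P = 0 contribute 0)
Sum of the 6 terms: H(X,Y) = 1.5153 bits

Chain rule check:
  H(X) + H(Y|X) = 1.1585 + 0.3568 = 1.5153 bits
  H(X,Y) = 1.5153 bits
✓ Chain rule verified.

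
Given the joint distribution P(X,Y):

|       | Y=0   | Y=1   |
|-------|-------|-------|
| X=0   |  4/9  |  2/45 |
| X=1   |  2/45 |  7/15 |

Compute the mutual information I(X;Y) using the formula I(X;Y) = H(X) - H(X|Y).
0.5669 bits

I(X;Y) = H(X) - H(X|Y)

Marginal of X (row sums):
  P(X=0) = 4/9 + 2/45 = 22/45
  P(X=1) = 2/45 + 7/15 = 23/45
H(X) = -[(22/45)·log₂(22/45) + (23/45)·log₂(23/45)]
  = 0.50474 + 0.49490 = 0.99964 bits

Marginal of Y (column sums):
  P(Y=0) = 4/9 + 2/45 = 22/45
  P(Y=1) = 2/45 + 7/15 = 23/45
H(X|Y) = Σ_y P(y)·H(X|Y=y):
  Y=0: P(Y=0) = 22/45, P(X|Y=0) = (10/11, 1/11) → H(X|Y=0) = 0.43950
  Y=1: P(Y=1) = 23/45, P(X|Y=1) = (2/23, 21/23) → H(X|Y=1) = 0.42623
H(X|Y) = (22/45)·0.43950 + (23/45)·0.42623 = 0.43272 bits

I(X;Y) = H(X) - H(X|Y) = 0.99964 - 0.43272 = 0.5669 bits

Cross-check via I(X;Y) = H(X) + H(Y) - H(X,Y): computing H(Y) from the column sums and H(X,Y) from the 4 cells in the same way gives H(Y) = 0.99964 bits and H(X,Y) = 1.43236 bits, so
I(X;Y) = 0.99964 + 0.99964 - 1.43236 = 0.5669 bits ✓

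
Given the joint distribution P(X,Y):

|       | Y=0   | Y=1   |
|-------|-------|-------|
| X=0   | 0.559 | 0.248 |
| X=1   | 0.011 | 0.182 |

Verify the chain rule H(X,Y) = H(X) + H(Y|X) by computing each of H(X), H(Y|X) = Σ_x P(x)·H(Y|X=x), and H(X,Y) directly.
H(X) = 0.7077 bits, H(Y|X) = 0.7791 bits, H(X,Y) = 1.4868 bits

Marginal of X (row sums):
  P(X=0) = 0.559 + 0.248 = 0.807
  P(X=1) = 0.011 + 0.182 = 0.193
H(X) = -[0.807·log₂(0.807) + 0.193·log₂(0.193)]
  = 0.24965 + 0.45805 = 0.7077 bits

H(Y|X) = Σ_x P(x)·H(Y|X=x):
  X=0: P(X=0) = 0.807, P(Y|X=0) = (559/807, 248/807) → H(Y|X=0) = 0.89005
  X=1: P(X=1) = 0.193, P(Y|X=1) = (11/193, 182/193) → H(Y|X=1) = 0.31540
H(Y|X) = 0.807·0.89005 + 0.193·0.31540 = 0.7791 bits

H(X,Y) = -Σ_{x,y} P(x,y) log₂ P(x,y). Per-cell terms -P(x,y)·log₂P(x,y):
  X=0: 0.46905, 0.49887
  X=1: 0.07157, 0.44735
Sum of the 4 terms: H(X,Y) = 1.4868 bits

Chain rule check:
  H(X) + H(Y|X) = 0.7077 + 0.7791 = 1.4868 bits
  H(X,Y) = 1.4868 bits
✓ Chain rule verified.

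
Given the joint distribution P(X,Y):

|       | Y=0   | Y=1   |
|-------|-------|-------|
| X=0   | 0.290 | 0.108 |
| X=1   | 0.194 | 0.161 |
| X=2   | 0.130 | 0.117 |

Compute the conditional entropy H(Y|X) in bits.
0.9350 bits

H(Y|X) = H(X,Y) - H(X)

H(X,Y) = -Σ_{x,y} P(x,y) log₂ P(x,y). Per-cell terms -P(x,y)·log₂P(x,y):
  X=0: 0.5179, 0.3468
  X=1: 0.4590, 0.4242
  X=2: 0.3826, 0.3622
Sum of the 6 terms: H(X,Y) = 2.4927 bits

Marginal of X (row sums):
  P(X=0) = 0.290 + 0.108 = 0.398
  P(X=1) = 0.194 + 0.161 = 0.355
  P(X=2) = 0.130 + 0.117 = 0.247
H(X) = -[0.398·log₂(0.398) + 0.355·log₂(0.355) + 0.247·log₂(0.247)]
  = 0.5290 + 0.5304 + 0.4983 = 1.5577 bits

H(Y|X) = H(X,Y) - H(X) = 2.4927 - 1.5577 = 0.9350 bits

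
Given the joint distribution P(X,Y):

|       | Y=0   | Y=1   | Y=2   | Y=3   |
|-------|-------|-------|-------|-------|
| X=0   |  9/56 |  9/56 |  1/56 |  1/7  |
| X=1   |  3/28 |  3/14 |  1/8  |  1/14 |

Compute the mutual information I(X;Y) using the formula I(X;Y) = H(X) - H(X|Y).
0.0951 bits

I(X;Y) = H(X) - H(X|Y)

Marginal of X (row sums):
  P(X=0) = 9/56 + 9/56 + 1/56 + 1/7 = 27/56
  P(X=1) = 3/28 + 3/14 + 1/8 + 1/14 = 29/56
H(X) = -[(27/56)·log₂(27/56) + (29/56)·log₂(29/56)]
  = 0.50744 + 0.49164 = 0.99908 bits

Marginal of Y (column sums):
  P(Y=0) = 9/56 + 3/28 = 15/56
  P(Y=1) = 9/56 + 3/14 = 3/8
  P(Y=2) = 1/56 + 1/8 = 1/7
  P(Y=3) = 1/7 + 1/14 = 3/14
H(X|Y) = Σ_y P(y)·H(X|Y=y):
  Y=0: P(Y=0) = 15/56, P(X|Y=0) = (3/5, 2/5) → H(X|Y=0) = 0.97095
  Y=1: P(Y=1) = 3/8, P(X|Y=1) = (3/7, 4/7) → H(X|Y=1) = 0.98523
  Y=2: P(Y=2) = 1/7, P(X|Y=2) = (1/8, 7/8) → H(X|Y=2) = 0.54356
  Y=3: P(Y=3) = 3/14, P(X|Y=3) = (2/3, 1/3) → H(X|Y=3) = 0.91830
H(X|Y) = (15/56)·0.97095 + (3/8)·0.98523 + (1/7)·0.54356 + (3/14)·0.91830 = 0.90397 bits

I(X;Y) = H(X) - H(X|Y) = 0.99908 - 0.90397 = 0.0951 bits

Cross-check via I(X;Y) = H(X) + H(Y) - H(X,Y): computing H(Y) from the column sums and H(X,Y) from the 8 cells in the same way gives H(Y) = 1.91697 bits and H(X,Y) = 2.82094 bits, so
I(X;Y) = 0.99908 + 1.91697 - 2.82094 = 0.0951 bits ✓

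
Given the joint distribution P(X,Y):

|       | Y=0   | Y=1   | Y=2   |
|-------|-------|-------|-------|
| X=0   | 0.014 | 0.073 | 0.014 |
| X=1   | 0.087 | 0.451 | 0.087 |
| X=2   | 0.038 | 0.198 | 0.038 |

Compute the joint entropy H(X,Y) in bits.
2.4003 bits

H(X,Y) = -Σ_{x,y} P(x,y) log₂ P(x,y). Per-cell terms -P(x,y)·log₂P(x,y):
  X=0: 0.0862, 0.2756, 0.0862
  X=1: 0.3065, 0.5181, 0.3065
  X=2: 0.1793, 0.4626, 0.1793
Sum of the 9 terms: H(X,Y) = 2.4003 bits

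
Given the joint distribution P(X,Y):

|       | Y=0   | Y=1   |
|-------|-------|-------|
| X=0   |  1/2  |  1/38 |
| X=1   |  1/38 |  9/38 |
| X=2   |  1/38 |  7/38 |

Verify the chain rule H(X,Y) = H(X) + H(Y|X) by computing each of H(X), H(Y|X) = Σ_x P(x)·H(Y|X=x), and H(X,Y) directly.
H(X) = 1.4675 bits, H(Y|X) = 0.3886 bits, H(X,Y) = 1.8560 bits

Marginal of X (row sums):
  P(X=0) = 1/2 + 1/38 = 10/19
  P(X=1) = 1/38 + 9/38 = 5/19
  P(X=2) = 1/38 + 7/38 = 4/19
H(X) = -[(10/19)·log₂(10/19) + (5/19)·log₂(5/19) + (4/19)·log₂(4/19)]
  = 0.48737 + 0.50684 + 0.47325 = 1.4675 bits

H(Y|X) = Σ_x P(x)·H(Y|X=x):
  X=0: P(X=0) = 10/19, P(Y|X=0) = (19/20, 1/20) → H(Y|X=0) = 0.28640
  X=1: P(X=1) = 5/19, P(Y|X=1) = (1/10, 9/10) → H(Y|X=1) = 0.46900
  X=2: P(X=2) = 4/19, P(Y|X=2) = (1/8, 7/8) → H(Y|X=2) = 0.54356
H(Y|X) = (10/19)·0.28640 + (5/19)·0.46900 + (4/19)·0.54356 = 0.3886 bits

H(X,Y) = -Σ_{x,y} P(x,y) log₂ P(x,y). Per-cell terms -P(x,y)·log₂P(x,y):
  X=0: 0.50000, 0.13810
  X=1: 0.13810, 0.49216
  X=2: 0.13810, 0.44958
Sum of the 6 terms: H(X,Y) = 1.8560 bits

Chain rule check:
  H(X) + H(Y|X) = 1.4675 + 0.3886 = 1.8561 bits
  H(X,Y) = 1.8560 bits
✓ Chain rule verified (Δ = 0.0001 is 4-dp rounding noise: each of the three values was rounded independently).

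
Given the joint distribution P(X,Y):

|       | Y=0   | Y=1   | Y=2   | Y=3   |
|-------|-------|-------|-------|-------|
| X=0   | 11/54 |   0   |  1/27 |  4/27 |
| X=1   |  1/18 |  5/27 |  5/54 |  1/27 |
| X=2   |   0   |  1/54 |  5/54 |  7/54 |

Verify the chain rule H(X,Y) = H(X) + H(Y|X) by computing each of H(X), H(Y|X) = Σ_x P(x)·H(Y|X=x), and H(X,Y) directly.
H(X) = 1.5552 bits, H(Y|X) = 1.4793 bits, H(X,Y) = 3.0345 bits

Marginal of X (row sums):
  P(X=0) = 11/54 + 0 + 1/27 + 4/27 = 7/18
  P(X=1) = 1/18 + 5/27 + 5/54 + 1/27 = 10/27
  P(X=2) = 0 + 1/54 + 5/54 + 7/54 = 13/54
H(X) = -[(7/18)·log₂(7/18) + (10/27)·log₂(10/27) + (13/54)·log₂(13/54)]
  = 0.529888 + 0.530726 + 0.494589 = 1.5552 bits

H(Y|X) = Σ_x P(x)·H(Y|X=x):
  X=0: P(X=0) = 7/18, P(Y|X=0) = (11/21, 0, 2/21, 8/21) → H(Y|X=0) = 1.342139
  X=1: P(X=1) = 10/27, P(Y|X=1) = (3/20, 1/2, 1/4, 1/10) → H(Y|X=1) = 1.742738
  X=2: P(X=2) = 13/54, P(Y|X=2) = (0, 1/13, 5/13, 7/13) → H(Y|X=2) = 1.295738
H(Y|X) = (7/18)·1.342139 + (10/27)·1.742738 + (13/54)·1.295738 = 1.4793 bits

H(X,Y) = -Σ_{x,y} P(x,y) log₂ P(x,y). Per-cell terms -P(x,y)·log₂P(x,y):
  X=0: 0.467593, 0.000000, 0.176107, 0.408131
  X=1: 0.231663, 0.450548, 0.317867, 0.176107
  X=2: 0.000000, 0.106572, 0.317867, 0.382088
  (cells with P = 0 contribute 0)
Sum of the 12 terms: H(X,Y) = 3.0345 bits

Chain rule check:
  H(X) + H(Y|X) = 1.5552 + 1.4793 = 3.0345 bits
  H(X,Y) = 3.0345 bits
✓ Chain rule verified.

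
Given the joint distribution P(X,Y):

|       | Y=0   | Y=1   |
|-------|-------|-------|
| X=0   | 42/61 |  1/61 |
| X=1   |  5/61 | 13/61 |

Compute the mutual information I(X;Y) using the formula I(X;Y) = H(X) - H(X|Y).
0.4133 bits

I(X;Y) = H(X) - H(X|Y)

Marginal of X (row sums):
  P(X=0) = 42/61 + 1/61 = 43/61
  P(X=1) = 5/61 + 13/61 = 18/61
H(X) = -[(43/61)·log₂(43/61) + (18/61)·log₂(18/61)]
  = 0.3556 + 0.5196 = 0.8752 bits

Marginal of Y (column sums):
  P(Y=0) = 42/61 + 5/61 = 47/61
  P(Y=1) = 1/61 + 13/61 = 14/61
H(X|Y) = Σ_y P(y)·H(X|Y=y):
  Y=0: P(Y=0) = 47/61, P(X|Y=0) = (42/47, 5/47) → H(X|Y=0) = 0.4889
  Y=1: P(Y=1) = 14/61, P(X|Y=1) = (1/14, 13/14) → H(X|Y=1) = 0.3712
H(X|Y) = (47/61)·0.4889 + (14/61)·0.3712 = 0.4619 bits

I(X;Y) = H(X) - H(X|Y) = 0.8752 - 0.4619 = 0.4133 bits

Cross-check via I(X;Y) = H(X) + H(Y) - H(X,Y): computing H(Y) from the column sums and H(X,Y) from the 4 cells in the same way gives H(Y) = 0.7772 bits and H(X,Y) = 1.2391 bits, so
I(X;Y) = 0.8752 + 0.7772 - 1.2391 = 0.4133 bits ✓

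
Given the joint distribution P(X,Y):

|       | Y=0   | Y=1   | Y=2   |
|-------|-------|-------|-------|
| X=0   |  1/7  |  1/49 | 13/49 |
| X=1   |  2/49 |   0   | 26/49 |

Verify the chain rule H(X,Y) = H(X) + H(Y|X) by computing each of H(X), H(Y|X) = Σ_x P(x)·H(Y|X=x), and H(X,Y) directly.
H(X) = 0.9852 bits, H(Y|X) = 0.7118 bits, H(X,Y) = 1.6970 bits

Marginal of X (row sums):
  P(X=0) = 1/7 + 1/49 + 13/49 = 3/7
  P(X=1) = 2/49 + 0 + 26/49 = 4/7
H(X) = -[(3/7)·log₂(3/7) + (4/7)·log₂(4/7)]
  = 0.52388 + 0.46135 = 0.9852 bits

H(Y|X) = Σ_x P(x)·H(Y|X=x):
  X=0: P(X=0) = 3/7, P(Y|X=0) = (1/3, 1/21, 13/21) → H(Y|X=0) = 1.16578
  X=1: P(X=1) = 4/7, P(Y|X=1) = (1/14, 0, 13/14) → H(Y|X=1) = 0.37123
H(Y|X) = (3/7)·1.16578 + (4/7)·0.37123 = 0.7118 bits

H(X,Y) = -Σ_{x,y} P(x,y) log₂ P(x,y). Per-cell terms -P(x,y)·log₂P(x,y):
  X=0: 0.40105, 0.11459, 0.50787
  X=1: 0.18836, 0.00000, 0.48512
  (cells with P = 0 contribute 0)
Sum of the 6 terms: H(X,Y) = 1.6970 bits

Chain rule check:
  H(X) + H(Y|X) = 0.9852 + 0.7118 = 1.6970 bits
  H(X,Y) = 1.6970 bits
✓ Chain rule verified.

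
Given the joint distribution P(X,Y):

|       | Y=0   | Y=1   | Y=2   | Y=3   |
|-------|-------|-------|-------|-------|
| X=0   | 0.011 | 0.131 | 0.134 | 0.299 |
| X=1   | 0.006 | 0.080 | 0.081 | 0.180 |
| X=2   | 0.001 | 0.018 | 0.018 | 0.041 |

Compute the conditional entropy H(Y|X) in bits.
1.5714 bits

H(Y|X) = H(X,Y) - H(X)

H(X,Y) = -Σ_{x,y} P(x,y) log₂ P(x,y). Per-cell terms -P(x,y)·log₂P(x,y):
  X=0: 0.07157, 0.38414, 0.38856, 0.52079
  X=1: 0.04428, 0.29151, 0.29370, 0.44531
  X=2: 0.00997, 0.10433, 0.10433, 0.18894
Sum of the 12 terms: H(X,Y) = 2.8474 bits

Marginal of X (row sums):
  P(X=0) = 0.011 + 0.131 + 0.134 + 0.299 = 0.575
  P(X=1) = 0.006 + 0.080 + 0.081 + 0.180 = 0.347
  P(X=2) = 0.001 + 0.018 + 0.018 + 0.041 = 0.078
H(X) = -[0.575·log₂(0.575) + 0.347·log₂(0.347) + 0.078·log₂(0.078)]
  = 0.45906 + 0.52987 + 0.28707 = 1.2760 bits

H(Y|X) = H(X,Y) - H(X) = 2.8474 - 1.2760 = 1.5714 bits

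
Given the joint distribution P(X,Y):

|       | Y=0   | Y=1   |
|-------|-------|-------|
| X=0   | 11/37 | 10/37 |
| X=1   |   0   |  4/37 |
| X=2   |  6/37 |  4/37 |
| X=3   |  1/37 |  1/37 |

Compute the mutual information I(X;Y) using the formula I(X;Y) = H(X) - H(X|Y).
0.1164 bits

I(X;Y) = H(X) - H(X|Y)

Marginal of X (row sums):
  P(X=0) = 11/37 + 10/37 = 21/37
  P(X=1) = 0 + 4/37 = 4/37
  P(X=2) = 6/37 + 4/37 = 10/37
  P(X=3) = 1/37 + 1/37 = 2/37
H(X) = -[(21/37)·log₂(21/37) + (4/37)·log₂(4/37) + (10/37)·log₂(10/37) + (2/37)·log₂(2/37)]
  = 0.46378 + 0.34697 + 0.51014 + 0.22754 = 1.54843 bits

Marginal of Y (column sums):
  P(Y=0) = 11/37 + 0 + 6/37 + 1/37 = 18/37
  P(Y=1) = 10/37 + 4/37 + 4/37 + 1/37 = 19/37
H(X|Y) = Σ_y P(y)·H(X|Y=y):
  Y=0: P(Y=0) = 18/37, P(X|Y=0) = (11/18, 0, 1/3, 1/18) → H(X|Y=0) = 1.19417
  Y=1: P(Y=1) = 19/37, P(X|Y=1) = (10/19, 4/19, 4/19, 1/19) → H(X|Y=1) = 1.65744
H(X|Y) = (18/37)·1.19417 + (19/37)·1.65744 = 1.43207 bits

I(X;Y) = H(X) - H(X|Y) = 1.54843 - 1.43207 = 0.1164 bits

Cross-check via I(X;Y) = H(X) + H(Y) - H(X,Y): computing H(Y) from the column sums and H(X,Y) from the 8 cells in the same way gives H(Y) = 0.99947 bits and H(X,Y) = 2.43154 bits, so
I(X;Y) = 1.54843 + 0.99947 - 2.43154 = 0.1164 bits ✓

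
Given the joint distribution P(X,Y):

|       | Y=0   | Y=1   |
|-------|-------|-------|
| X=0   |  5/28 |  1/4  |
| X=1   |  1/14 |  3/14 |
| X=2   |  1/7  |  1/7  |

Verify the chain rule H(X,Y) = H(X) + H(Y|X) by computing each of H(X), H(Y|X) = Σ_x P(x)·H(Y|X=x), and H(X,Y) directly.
H(X) = 1.5567 bits, H(Y|X) = 0.9375 bits, H(X,Y) = 2.4941 bits

Marginal of X (row sums):
  P(X=0) = 5/28 + 1/4 = 3/7
  P(X=1) = 1/14 + 3/14 = 2/7
  P(X=2) = 1/7 + 1/7 = 2/7
H(X) = -[(3/7)·log₂(3/7) + (2/7)·log₂(2/7) + (2/7)·log₂(2/7)]
  = 0.52388 + 0.51639 + 0.51639 = 1.5567 bits

H(Y|X) = Σ_x P(x)·H(Y|X=x):
  X=0: P(X=0) = 3/7, P(Y|X=0) = (5/12, 7/12) → H(Y|X=0) = 0.97987
  X=1: P(X=1) = 2/7, P(Y|X=1) = (1/4, 3/4) → H(Y|X=1) = 0.81128
  X=2: P(X=2) = 2/7, P(Y|X=2) = (1/2, 1/2) → H(Y|X=2) = 1.00000
H(Y|X) = (3/7)·0.97987 + (2/7)·0.81128 + (2/7)·1.00000 = 0.9375 bits

H(X,Y) = -Σ_{x,y} P(x,y) log₂ P(x,y). Per-cell terms -P(x,y)·log₂P(x,y):
  X=0: 0.44383, 0.50000
  X=1: 0.27195, 0.47623
  X=2: 0.40105, 0.40105
Sum of the 6 terms: H(X,Y) = 2.4941 bits

Chain rule check:
  H(X) + H(Y|X) = 1.5567 + 0.9375 = 2.4942 bits
  H(X,Y) = 2.4941 bits
✓ Chain rule verified (Δ = 0.0001 is 4-dp rounding noise: each of the three values was rounded independently).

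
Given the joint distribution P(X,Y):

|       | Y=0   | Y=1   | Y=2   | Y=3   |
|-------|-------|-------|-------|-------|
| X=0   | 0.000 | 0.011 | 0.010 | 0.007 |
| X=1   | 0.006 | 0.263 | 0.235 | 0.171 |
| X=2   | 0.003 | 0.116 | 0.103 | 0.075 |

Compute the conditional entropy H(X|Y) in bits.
1.0470 bits

H(X|Y) = H(X,Y) - H(Y)

H(X,Y) = -Σ_{x,y} P(x,y) log₂ P(x,y). Per-cell terms -P(x,y)·log₂P(x,y):
  X=0: 0.0000000, 0.0715699, 0.0664386, 0.0501090
  X=1: 0.0442849, 0.5067656, 0.4909778, 0.4356963
  X=2: 0.0251425, 0.3605052, 0.3377662, 0.2802724
  (cells with P = 0 contribute 0)
Sum of the 12 terms: H(X,Y) = 2.669528 bits

Marginal of Y (column sums):
  P(Y=0) = 0.000 + 0.006 + 0.003 = 0.009
  P(Y=1) = 0.011 + 0.263 + 0.116 = 0.390
  P(Y=2) = 0.010 + 0.235 + 0.103 = 0.348
  P(Y=3) = 0.007 + 0.171 + 0.075 = 0.253
H(Y) = -[0.009·log₂(0.009) + 0.390·log₂(0.390) + 0.348·log₂(0.348) + 0.253·log₂(0.253)]
  = 0.0611627 + 0.5297970 + 0.5299486 + 0.5016460 = 1.622554 bits

H(X|Y) = H(X,Y) - H(Y) = 2.669528 - 1.622554 = 1.0470 bits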